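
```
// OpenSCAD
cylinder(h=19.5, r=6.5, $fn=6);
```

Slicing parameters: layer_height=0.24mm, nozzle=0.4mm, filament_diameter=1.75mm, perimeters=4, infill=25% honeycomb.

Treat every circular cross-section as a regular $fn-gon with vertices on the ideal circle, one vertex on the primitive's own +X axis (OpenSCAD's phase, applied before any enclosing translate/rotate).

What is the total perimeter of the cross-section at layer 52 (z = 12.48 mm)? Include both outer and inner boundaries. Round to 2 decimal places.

39.00 mm

At z = 12.48 mm: the r=6.5 cylinder gives a regular 6-gon of circumradius 6.5 (constant along its height) (perimeter = 2·6·6.500·sin(180°/6) = 39.00 mm). Overall, the cross-section is a single solid region. Total boundary length (outer) = 39.00 mm.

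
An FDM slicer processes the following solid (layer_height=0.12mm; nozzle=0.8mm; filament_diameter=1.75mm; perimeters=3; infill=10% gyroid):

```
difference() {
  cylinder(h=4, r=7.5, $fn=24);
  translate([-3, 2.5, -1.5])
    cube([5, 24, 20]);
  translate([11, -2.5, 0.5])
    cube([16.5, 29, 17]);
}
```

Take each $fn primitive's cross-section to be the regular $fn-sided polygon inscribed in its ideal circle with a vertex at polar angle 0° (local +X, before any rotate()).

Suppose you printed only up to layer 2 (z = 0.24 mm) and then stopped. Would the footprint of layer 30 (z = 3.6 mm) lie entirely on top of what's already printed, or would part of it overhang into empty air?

Compare the two slices. At z = 0.24: the r=7.5 cylinder contributes a regular 24-gon of circumradius 7.5 (area = (24/2)·7.500²·sin(360°/24) = 174.70 mm²); the cube at (-3, 2.5) (footprint 5×24) is included at this height (area 120.00 mm²); the cube at (11, -2.5) is not intersected at this z (z outside [0.5, 17.5]); Taking the first minus the rest: starting from the r=7.5 cylinder (174.70 mm²), the 5×24 cube at (-3, 2.5) partially overlaps it — only the 23.99 mm² overlap (of its 120.00 mm²) is removed, clipping the outline — area = 150.72 mm². At z = 3.6: the r=7.5 cylinder gives a regular 24-gon of circumradius 7.5 (constant along its height) (area = (24/2)·7.500²·sin(360°/24) = 174.70 mm²); the cube at (-3, 2.5) (footprint 5×24) is included at this height (area 120.00 mm²); the 16.5×29 cube at (11, -2.5) contributes its full rectangle (area 478.50 mm²); After the difference (first − rest): starting from the r=7.5 cylinder (174.70 mm²), the 5×24 cube at (-3, 2.5) partially overlaps it — only the 23.99 mm² overlap (of its 120.00 mm²) is removed, clipping the outline; the 16.5×29 cube at (11, -2.5) misses the remaining region (no effect) — area = 150.72 mm². Checking containment: the cross-section at z = 3.6 is a subset of the cross-section at z = 0.24.

entirely on top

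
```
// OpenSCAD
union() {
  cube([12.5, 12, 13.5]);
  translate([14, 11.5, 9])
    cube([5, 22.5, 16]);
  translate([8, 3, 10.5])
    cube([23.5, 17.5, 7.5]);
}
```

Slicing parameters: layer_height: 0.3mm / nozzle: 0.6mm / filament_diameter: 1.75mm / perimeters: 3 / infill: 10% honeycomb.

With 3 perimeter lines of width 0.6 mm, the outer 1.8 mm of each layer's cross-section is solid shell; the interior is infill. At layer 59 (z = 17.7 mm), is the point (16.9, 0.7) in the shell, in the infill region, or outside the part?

At z = 17.7 mm: the cube is absent (z outside [0, 13.5]); the 5×22.5 cube at (14, 11.5) contributes its full rectangle; the cube at (8, 3) (footprint 23.5×17.5) is included at this height; Taking the union: the regions partially overlap (shared area 45.00 mm²), so overlapping operands fuse into one piece — 1 connected region. Overall, the cross-section is a single solid region. The nearest boundary edge runs (31.50, 3.00)→(8.00, 3.00); distance from the point to it = 2.30 mm. The point is not inside any of the regions above, so it lies outside the cross-section (2.30 mm from the nearest boundary).

outside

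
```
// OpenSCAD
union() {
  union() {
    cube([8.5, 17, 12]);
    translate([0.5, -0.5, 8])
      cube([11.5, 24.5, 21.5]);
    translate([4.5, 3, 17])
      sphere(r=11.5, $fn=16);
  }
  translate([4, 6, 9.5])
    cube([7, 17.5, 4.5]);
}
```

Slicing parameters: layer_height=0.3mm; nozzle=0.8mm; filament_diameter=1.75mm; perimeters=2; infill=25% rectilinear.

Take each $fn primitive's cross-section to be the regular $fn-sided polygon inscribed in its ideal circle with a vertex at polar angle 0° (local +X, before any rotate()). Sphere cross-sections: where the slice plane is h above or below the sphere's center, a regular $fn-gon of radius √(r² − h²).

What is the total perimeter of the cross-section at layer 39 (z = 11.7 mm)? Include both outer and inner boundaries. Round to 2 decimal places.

88.72 mm

At z = 11.7 mm: the cube is present — its section is the full 8.5×17 rectangle (perimeter 51.00 mm); the cube at (0.5, -0.5) (footprint 11.5×24.5) is included at this height (perimeter 72.00 mm); the r=11.5 sphere at (4.5, 3) slices to a regular 16-gon of circumradius 10.206 (√(r²−h²) with h=5.3 from center) (perimeter = 2·16·10.206·sin(180°/16) = 63.71 mm); Taking the union: the regions partially overlap (shared area 289.46 mm²), so the edge portions inside another operand are dropped and the merged outline is re-measured after clipping — boundary = 88.72 mm; the cube at (4, 6) is present — its section is the full 7×17.5 rectangle (perimeter 49.00 mm); Taking the union: the 7×17.5 cube at (4, 6) lies entirely inside that combined region, so the union is just that combined region — boundary = 88.72 mm. Overall, the cross-section is a single solid region. Total boundary length (outer) = 88.72 mm.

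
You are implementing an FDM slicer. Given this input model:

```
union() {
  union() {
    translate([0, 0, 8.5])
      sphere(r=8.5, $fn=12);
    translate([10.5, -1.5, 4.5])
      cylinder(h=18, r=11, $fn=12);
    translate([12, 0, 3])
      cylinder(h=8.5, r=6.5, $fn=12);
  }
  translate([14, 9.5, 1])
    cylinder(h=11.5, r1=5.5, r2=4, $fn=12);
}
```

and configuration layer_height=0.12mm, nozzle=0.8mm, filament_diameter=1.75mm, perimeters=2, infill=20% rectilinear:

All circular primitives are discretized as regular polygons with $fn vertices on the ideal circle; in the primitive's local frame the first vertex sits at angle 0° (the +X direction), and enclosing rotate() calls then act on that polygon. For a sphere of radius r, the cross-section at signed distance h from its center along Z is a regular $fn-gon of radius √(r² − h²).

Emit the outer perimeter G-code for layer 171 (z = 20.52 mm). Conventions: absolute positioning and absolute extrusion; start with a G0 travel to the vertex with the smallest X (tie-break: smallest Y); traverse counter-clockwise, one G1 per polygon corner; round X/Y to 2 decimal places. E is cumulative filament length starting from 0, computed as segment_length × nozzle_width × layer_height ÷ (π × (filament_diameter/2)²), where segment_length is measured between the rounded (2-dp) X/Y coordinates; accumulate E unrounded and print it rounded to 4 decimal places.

G0 X-0.50 Y-1.50 Z20.52
G1 X0.97 Y-7.00 E0.2272
G1 X5.00 Y-11.03 E0.4547
G1 X10.50 Y-12.50 E0.6819
G1 X16.00 Y-11.03 E0.9091
G1 X20.03 Y-7.00 E1.1366
G1 X21.50 Y-1.50 E1.3638
G1 X20.03 Y4.00 E1.5911
G1 X16.00 Y8.03 E1.8185
G1 X10.50 Y9.50 E2.0457
G1 X5.00 Y8.03 E2.2730
G1 X0.97 Y4.00 E2.5004
G1 X-0.50 Y-1.50 E2.7277

At z = 20.52 mm: the sphere is absent (|z−center|=12.020 > r=8.5); the r=11 cylinder at (10.5, -1.5) gives a regular 12-gon of circumradius 11 (constant along its height); the cylinder at (12, 0) does not reach this height (z outside [3, 11.5]); Combining (union): only the r=11 cylinder at (10.5, -1.5) is present, so the union is just that shape — 1 connected region; the cone at (14, 9.5) is not intersected at this z (z outside [1, 12.5]); Merging all regions: only that combined region is present, so the union is just that shape — 1 connected region. The outline is a single polygon with 12 vertices. Extrusion per mm of travel: 0.8 × 0.12 / (π × 0.875²) = 0.039912. Accumulating E over each segment gives final E = 2.7277.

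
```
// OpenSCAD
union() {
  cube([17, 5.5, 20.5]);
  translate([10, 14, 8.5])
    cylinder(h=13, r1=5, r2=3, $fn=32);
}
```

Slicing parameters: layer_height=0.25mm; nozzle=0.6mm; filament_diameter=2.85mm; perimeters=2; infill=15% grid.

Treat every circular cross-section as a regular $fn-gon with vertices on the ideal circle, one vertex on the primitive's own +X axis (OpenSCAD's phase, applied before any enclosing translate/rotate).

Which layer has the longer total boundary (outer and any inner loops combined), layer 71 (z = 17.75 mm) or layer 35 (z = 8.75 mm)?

layer 35 (z = 8.75 mm)

Layer 71 (z = 17.75): the cube (footprint 17×5.5) is included at this height (perimeter 45.00 mm); the cone at (10, 14) contributes a regular 32-gon of circumradius 3.577 (interpolated between r1=5 and r2=3 at t=0.712) (perimeter = 2·32·3.577·sin(180°/32) = 22.44 mm); Combining (union): the 2 present regions are separate (no shared area or edge), so areas and boundary lengths simply add and each stays a separate island — boundary = 67.44 mm. So its perimeter = 67.44 mm. Layer 35 (z = 8.75): the cube is present — its section is the full 17×5.5 rectangle (perimeter 45.00 mm); the cone at (10, 14): at t=0.019 of its height the radius interpolates to r₁+(r₂−r₁)t = 4.962, giving a regular 32-gon of that circumradius (perimeter = 2·32·4.962·sin(180°/32) = 31.12 mm); Combining (union): the 2 present regions are separate (no shared area or edge), so areas and boundary lengths simply add and each stays a separate island — boundary = 76.12 mm. So its perimeter = 76.12 mm. Layer 35 is larger (76.12 vs 67.44 mm).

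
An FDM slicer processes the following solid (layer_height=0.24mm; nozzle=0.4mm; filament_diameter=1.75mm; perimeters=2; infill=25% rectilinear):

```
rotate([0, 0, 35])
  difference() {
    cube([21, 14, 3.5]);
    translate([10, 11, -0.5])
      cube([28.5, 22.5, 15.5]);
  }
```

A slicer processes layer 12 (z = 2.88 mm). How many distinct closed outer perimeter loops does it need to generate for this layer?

At z = 2.88 mm: the 21×14 cube contributes its full rectangle; the cube at (10, 11) (footprint 28.5×22.5) is included at this height; Subtracting the remaining from the first: starting from the 21×14 cube, the 28.5×22.5 cube at (10, 11) partially overlaps it — only the 33.00 mm² overlap (of its 641.25 mm²) is removed, clipping the outline — 1 connected region; (whole slice rotated 35° about Z — lengths, areas and connectivity unchanged). The result has 1 disconnected region.

1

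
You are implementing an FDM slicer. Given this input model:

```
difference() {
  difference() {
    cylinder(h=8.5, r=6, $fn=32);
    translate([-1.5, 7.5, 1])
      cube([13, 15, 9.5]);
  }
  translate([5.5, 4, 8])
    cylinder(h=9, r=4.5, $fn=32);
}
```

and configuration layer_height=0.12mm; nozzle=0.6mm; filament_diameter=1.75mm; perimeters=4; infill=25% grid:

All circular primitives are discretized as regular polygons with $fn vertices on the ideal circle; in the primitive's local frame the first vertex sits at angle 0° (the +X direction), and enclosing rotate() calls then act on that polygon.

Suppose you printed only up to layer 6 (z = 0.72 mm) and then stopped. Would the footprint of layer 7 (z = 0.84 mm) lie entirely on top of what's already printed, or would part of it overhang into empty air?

Compare the two slices. At z = 0.72: the r=6 cylinder gives a regular 32-gon of circumradius 6 (constant along its height) (area = (32/2)·6.000²·sin(360°/32) = 112.37 mm²); the cube at (-1.5, 7.5) does not reach this height (z outside [1, 10.5]); Taking the first minus the rest: none of the subtracted shapes is present at this height, so the r=6 cylinder is unchanged — area = 112.37 mm²; the cylinder at (5.5, 4) is not intersected at this z (z outside [8, 17]); After the difference (first − rest): none of the subtracted shapes is present at this height, so the result so far is unchanged — area = 112.37 mm². At z = 0.84: the cylinder: section is a regular 32-gon, circumradius r=6 (area = (32/2)·6.000²·sin(360°/32) = 112.37 mm²); the cube at (-1.5, 7.5) is not intersected at this z (z outside [1, 10.5]); Subtracting the remaining from the first: none of the subtracted shapes is present at this height, so the r=6 cylinder is unchanged — area = 112.37 mm²; the cylinder at (5.5, 4) is absent (z outside [8, 17]); After the difference (first − rest): none of the subtracted shapes is present at this height, so the result so far is unchanged — area = 112.37 mm². Checking containment: the cross-section at z = 0.84 is a subset of the cross-section at z = 0.72.

entirely on top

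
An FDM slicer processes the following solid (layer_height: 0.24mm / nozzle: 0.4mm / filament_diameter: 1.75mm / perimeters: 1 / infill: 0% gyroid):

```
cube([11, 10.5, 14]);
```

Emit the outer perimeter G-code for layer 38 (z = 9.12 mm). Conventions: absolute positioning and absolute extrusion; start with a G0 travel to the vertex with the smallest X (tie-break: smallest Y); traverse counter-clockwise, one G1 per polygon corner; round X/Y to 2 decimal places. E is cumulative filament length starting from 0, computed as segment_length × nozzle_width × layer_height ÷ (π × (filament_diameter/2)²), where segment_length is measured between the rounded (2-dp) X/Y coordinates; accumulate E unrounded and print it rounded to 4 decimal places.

At z = 9.12 mm: the cube (footprint 11×10.5) is included at this height. The outline is a single polygon with 4 vertices. Extrusion per mm of travel: 0.4 × 0.24 / (π × 0.875²) = 0.039912. Accumulating E over each segment gives final E = 1.7162.

G0 X0.00 Y0.00 Z9.12
G1 X11.00 Y0.00 E0.4390
G1 X11.00 Y10.50 E0.8581
G1 X0.00 Y10.50 E1.2971
G1 X0.00 Y0.00 E1.7162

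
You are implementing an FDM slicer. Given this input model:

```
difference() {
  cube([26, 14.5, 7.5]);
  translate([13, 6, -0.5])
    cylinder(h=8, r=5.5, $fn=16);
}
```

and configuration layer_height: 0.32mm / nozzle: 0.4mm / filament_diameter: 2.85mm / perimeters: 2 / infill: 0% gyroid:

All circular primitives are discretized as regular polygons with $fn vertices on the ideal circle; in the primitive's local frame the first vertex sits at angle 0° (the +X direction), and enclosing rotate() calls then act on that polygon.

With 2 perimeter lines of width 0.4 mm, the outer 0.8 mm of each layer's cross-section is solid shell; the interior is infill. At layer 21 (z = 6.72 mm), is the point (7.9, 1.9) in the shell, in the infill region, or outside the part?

At z = 6.72 mm: the cube is present — its section is the full 26×14.5 rectangle; the cylinder at (13, 6): section is a regular 16-gon, circumradius r=5.5; After the difference (first − rest): starting from the 26×14.5 cube, the r=5.5 cylinder at (13, 6) lies wholly inside it (removes its full 92.61 mm² and its 34.34 mm outline becomes a hole wall) — 1 connected region with 1 hole. Overall, the cross-section is one region with 1 hole. The nearest boundary edge runs (7.92, 3.90)→(9.11, 2.11); distance from the point to it = 1.12 mm. The point is inside the cross-section and 1.12 mm from the nearest boundary — more than the 0.8 mm shell width (2 × 0.4), so it's in the infill interior.

infill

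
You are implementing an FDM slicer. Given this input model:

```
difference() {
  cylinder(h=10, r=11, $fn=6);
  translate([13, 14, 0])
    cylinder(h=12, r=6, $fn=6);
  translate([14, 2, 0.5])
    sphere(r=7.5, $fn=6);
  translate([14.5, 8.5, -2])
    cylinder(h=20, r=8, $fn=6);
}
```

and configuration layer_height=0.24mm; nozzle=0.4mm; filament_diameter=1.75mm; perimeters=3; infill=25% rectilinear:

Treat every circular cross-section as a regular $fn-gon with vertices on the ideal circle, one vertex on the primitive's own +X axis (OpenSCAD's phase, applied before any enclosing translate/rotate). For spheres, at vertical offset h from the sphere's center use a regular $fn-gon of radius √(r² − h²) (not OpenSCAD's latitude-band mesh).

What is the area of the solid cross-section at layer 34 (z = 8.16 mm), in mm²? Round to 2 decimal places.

314.37 mm²

At z = 8.16 mm: the r=11 cylinder gives a regular 6-gon of circumradius 11 (constant along its height) (area = (6/2)·11.000²·sin(360°/6) = 314.37 mm²); the cylinder at (13, 14): section is a regular 6-gon, circumradius r=6 (area = (6/2)·6.000²·sin(360°/6) = 93.53 mm²); the sphere at (14, 2) does not reach this height (|z−center|=7.660 > r=7.5); the r=8 cylinder at (14.5, 8.5) contributes a regular 6-gon of circumradius 8 (area = (6/2)·8.000²·sin(360°/6) = 166.28 mm²); After the difference (first − rest): starting from the r=11 cylinder (314.37 mm²), the r=6 cylinder at (13, 14) misses the remaining region (no effect); the r=8 cylinder at (14.5, 8.5) misses the remaining region (no effect) — area = 314.37 mm². Overall, the cross-section is a single solid region. Net area = 314.37 mm².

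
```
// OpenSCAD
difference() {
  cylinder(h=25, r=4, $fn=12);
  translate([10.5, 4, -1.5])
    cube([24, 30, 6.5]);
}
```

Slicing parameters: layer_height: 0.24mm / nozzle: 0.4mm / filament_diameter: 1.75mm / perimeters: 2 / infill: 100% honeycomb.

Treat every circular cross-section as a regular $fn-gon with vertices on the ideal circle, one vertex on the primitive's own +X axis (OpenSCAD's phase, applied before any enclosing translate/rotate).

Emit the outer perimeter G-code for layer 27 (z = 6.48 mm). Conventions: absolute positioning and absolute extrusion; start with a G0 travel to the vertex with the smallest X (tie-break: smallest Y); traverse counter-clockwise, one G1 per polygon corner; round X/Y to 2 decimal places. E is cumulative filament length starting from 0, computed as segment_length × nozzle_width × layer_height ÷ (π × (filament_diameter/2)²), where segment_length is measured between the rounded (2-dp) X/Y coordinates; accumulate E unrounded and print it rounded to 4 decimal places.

G0 X-4.00 Y0.00 Z6.48
G1 X-3.46 Y-2.00 E0.0827
G1 X-2.00 Y-3.46 E0.1651
G1 X0.00 Y-4.00 E0.2478
G1 X2.00 Y-3.46 E0.3305
G1 X3.46 Y-2.00 E0.4129
G1 X4.00 Y0.00 E0.4955
G1 X3.46 Y2.00 E0.5782
G1 X2.00 Y3.46 E0.6606
G1 X0.00 Y4.00 E0.7433
G1 X-2.00 Y3.46 E0.8260
G1 X-3.46 Y2.00 E0.9084
G1 X-4.00 Y0.00 E0.9911

At z = 6.48 mm: the cylinder: section is a regular 12-gon, circumradius r=4; the cube at (10.5, 4) does not reach this height (z outside [-1.5, 5]); Subtracting the remaining from the first: none of the subtracted shapes is present at this height, so the r=4 cylinder is unchanged — 1 connected region. The outline is a single polygon with 12 vertices. Extrusion per mm of travel: 0.4 × 0.24 / (π × 0.875²) = 0.039912. Accumulating E over each segment gives final E = 0.9911.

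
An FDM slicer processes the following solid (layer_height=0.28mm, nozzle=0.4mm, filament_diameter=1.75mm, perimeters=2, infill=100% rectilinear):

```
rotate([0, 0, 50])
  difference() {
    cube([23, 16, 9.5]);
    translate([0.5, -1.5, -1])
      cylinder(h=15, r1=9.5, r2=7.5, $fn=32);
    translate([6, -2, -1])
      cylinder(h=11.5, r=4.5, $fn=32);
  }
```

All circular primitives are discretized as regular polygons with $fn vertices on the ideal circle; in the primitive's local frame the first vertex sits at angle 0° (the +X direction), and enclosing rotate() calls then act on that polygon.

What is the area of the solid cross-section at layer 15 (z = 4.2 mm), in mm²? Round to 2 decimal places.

316.14 mm²

At z = 4.2 mm: the 23×16 cube contributes its full rectangle (area 368.00 mm²); the cone at (0.5, -1.5) (r1=9.5→r2=7.5) has section circumradius 8.807 here — a regular 32-gon (area = (32/2)·8.807²·sin(360°/32) = 242.09 mm²); the r=4.5 cylinder at (6, -2) contributes a regular 32-gon of circumradius 4.5 (area = (32/2)·4.500²·sin(360°/32) = 63.21 mm²); After the difference (first − rest): starting from the 23×16 cube (368.00 mm²), the cone at (0.5, -1.5) partially overlaps it — only the 51.06 mm² overlap (of its 242.09 mm²) is removed, clipping the outline; the r=4.5 cylinder at (6, -2) partially overlaps it — only the 0.79 mm² overlap (of its 63.21 mm²) is removed, clipping the outline — area = 316.14 mm²; (whole slice rotated 50° about Z — lengths, areas and connectivity unchanged). Overall, the cross-section is a single solid region. Net area = 316.14 mm².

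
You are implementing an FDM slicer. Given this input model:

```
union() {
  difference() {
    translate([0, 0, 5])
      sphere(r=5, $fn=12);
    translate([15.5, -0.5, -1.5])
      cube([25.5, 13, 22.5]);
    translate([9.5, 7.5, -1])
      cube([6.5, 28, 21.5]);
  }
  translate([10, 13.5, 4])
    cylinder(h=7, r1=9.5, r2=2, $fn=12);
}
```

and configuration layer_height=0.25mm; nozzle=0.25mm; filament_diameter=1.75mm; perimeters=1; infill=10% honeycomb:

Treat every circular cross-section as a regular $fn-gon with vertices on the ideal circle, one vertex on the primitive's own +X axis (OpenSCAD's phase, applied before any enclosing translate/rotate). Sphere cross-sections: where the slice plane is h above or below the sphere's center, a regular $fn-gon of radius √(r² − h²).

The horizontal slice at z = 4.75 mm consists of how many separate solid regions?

2

At z = 4.75 mm: the r=5 sphere slices to a regular 12-gon of circumradius 4.994 (√(r²−h²) with h=0.25 from center); the cube at (15.5, -0.5) is present — its section is the full 25.5×13 rectangle; the 6.5×28 cube at (9.5, 7.5) contributes its full rectangle; Taking the first minus the rest: starting from the r=5 sphere, the 25.5×13 cube at (15.5, -0.5) misses the remaining region (no effect); the 6.5×28 cube at (9.5, 7.5) misses the remaining region (no effect) — 1 connected region; the cone at (10, 13.5) contributes a regular 12-gon of circumradius 8.696 (interpolated between r1=9.5 and r2=2 at t=0.107); Taking the union: the 2 present regions are separate (no shared area or edge), so areas and boundary lengths simply add and each stays a separate island — 2 connected regions. The result has 2 disconnected regions.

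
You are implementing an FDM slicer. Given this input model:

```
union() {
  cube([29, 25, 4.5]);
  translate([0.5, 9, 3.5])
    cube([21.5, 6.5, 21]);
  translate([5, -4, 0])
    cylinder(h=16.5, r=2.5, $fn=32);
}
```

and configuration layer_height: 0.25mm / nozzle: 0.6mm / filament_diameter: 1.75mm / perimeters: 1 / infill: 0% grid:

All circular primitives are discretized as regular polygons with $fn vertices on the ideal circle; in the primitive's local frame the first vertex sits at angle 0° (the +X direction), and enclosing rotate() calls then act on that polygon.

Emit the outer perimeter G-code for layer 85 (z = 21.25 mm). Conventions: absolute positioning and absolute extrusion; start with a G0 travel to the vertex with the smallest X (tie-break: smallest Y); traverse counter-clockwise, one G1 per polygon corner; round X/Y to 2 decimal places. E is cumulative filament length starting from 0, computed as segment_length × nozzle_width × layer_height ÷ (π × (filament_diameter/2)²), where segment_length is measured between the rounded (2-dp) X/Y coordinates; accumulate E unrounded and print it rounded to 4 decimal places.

G0 X0.50 Y9.00 Z21.25
G1 X22.00 Y9.00 E1.3408
G1 X22.00 Y15.50 E1.7462
G1 X0.50 Y15.50 E3.0870
G1 X0.50 Y9.00 E3.4923

At z = 21.25 mm: the cube does not reach this height (z outside [0, 4.5]); the cube at (0.5, 9) is present — its section is the full 21.5×6.5 rectangle; the cylinder at (5, -4) does not reach this height (z outside [0, 16.5]); Taking the union: only the 21.5×6.5 cube at (0.5, 9) is present, so the union is just that shape — 1 connected region. The outline is a single polygon with 4 vertices. Extrusion per mm of travel: 0.6 × 0.25 / (π × 0.875²) = 0.062363. Accumulating E over each segment gives final E = 3.4923.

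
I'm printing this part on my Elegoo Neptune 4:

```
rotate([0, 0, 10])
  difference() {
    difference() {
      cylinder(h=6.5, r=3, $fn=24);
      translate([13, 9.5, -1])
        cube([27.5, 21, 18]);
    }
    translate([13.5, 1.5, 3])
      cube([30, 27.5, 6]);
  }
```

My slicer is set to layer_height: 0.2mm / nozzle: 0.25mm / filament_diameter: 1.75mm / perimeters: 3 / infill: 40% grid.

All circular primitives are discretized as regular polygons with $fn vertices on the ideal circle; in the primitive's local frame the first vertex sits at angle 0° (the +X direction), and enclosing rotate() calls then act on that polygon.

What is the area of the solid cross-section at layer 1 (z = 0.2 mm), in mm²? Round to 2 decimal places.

27.95 mm²

At z = 0.2 mm: the r=3 cylinder gives a regular 24-gon of circumradius 3 (constant along its height) (area = (24/2)·3.000²·sin(360°/24) = 27.95 mm²); the 27.5×21 cube at (13, 9.5) contributes its full rectangle (area 577.50 mm²); Subtracting the remaining from the first: starting from the r=3 cylinder (27.95 mm²), the 27.5×21 cube at (13, 9.5) misses the remaining region (no effect) — area = 27.95 mm²; the cube at (13.5, 1.5) is absent (z outside [3, 9]); Subtracting the remaining from the first: none of the subtracted shapes is present at this height, so that combined region is unchanged — area = 27.95 mm²; (rotated 10° about Z; rotation is an isometry so areas/perimeters/island counts are preserved). Overall, the cross-section is a single solid region. Net area = 27.95 mm².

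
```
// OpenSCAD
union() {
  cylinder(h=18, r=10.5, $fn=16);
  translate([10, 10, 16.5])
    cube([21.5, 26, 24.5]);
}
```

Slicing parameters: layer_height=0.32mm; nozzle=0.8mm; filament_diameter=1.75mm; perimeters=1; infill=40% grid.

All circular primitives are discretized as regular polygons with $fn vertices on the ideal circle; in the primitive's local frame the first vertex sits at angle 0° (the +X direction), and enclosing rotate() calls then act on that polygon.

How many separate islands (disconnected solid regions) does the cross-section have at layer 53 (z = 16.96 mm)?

At z = 16.96 mm: the cylinder: section is a regular 16-gon, circumradius r=10.5; the cube at (10, 10) is present — its section is the full 21.5×26 rectangle; Taking the union: the 2 present regions are separate (no shared area or edge), so areas and boundary lengths simply add and each stays a separate island — 2 connected regions. Overall, the cross-section has 2 separate islands. Island count = 2.

2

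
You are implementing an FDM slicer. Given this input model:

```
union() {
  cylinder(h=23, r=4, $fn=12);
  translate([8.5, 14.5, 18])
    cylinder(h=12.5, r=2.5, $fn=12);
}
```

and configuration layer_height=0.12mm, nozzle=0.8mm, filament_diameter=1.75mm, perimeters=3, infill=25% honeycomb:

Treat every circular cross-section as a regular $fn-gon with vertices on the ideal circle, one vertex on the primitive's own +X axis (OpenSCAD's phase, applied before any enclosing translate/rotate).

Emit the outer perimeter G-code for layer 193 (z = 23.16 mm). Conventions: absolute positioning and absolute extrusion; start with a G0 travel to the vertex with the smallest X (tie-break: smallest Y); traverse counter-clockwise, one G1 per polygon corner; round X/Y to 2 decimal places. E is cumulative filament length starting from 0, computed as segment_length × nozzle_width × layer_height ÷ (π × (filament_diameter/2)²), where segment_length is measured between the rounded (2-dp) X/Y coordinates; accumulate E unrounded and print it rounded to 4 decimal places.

At z = 23.16 mm: the cylinder does not reach this height (z outside [0, 23]); the cylinder at (8.5, 14.5): section is a regular 12-gon, circumradius r=2.5; Taking the union: only the r=2.5 cylinder at (8.5, 14.5) is present, so the union is just that shape — 1 connected region. The outline is a single polygon with 12 vertices. Extrusion per mm of travel: 0.8 × 0.12 / (π × 0.875²) = 0.039912. Accumulating E over each segment gives final E = 0.6205.

G0 X6.00 Y14.50 Z23.16
G1 X6.33 Y13.25 E0.0516
G1 X7.25 Y12.33 E0.1035
G1 X8.50 Y12.00 E0.1551
G1 X9.75 Y12.33 E0.2067
G1 X10.67 Y13.25 E0.2587
G1 X11.00 Y14.50 E0.3103
G1 X10.67 Y15.75 E0.3619
G1 X9.75 Y16.67 E0.4138
G1 X8.50 Y17.00 E0.4654
G1 X7.25 Y16.67 E0.5170
G1 X6.33 Y15.75 E0.5689
G1 X6.00 Y14.50 E0.6205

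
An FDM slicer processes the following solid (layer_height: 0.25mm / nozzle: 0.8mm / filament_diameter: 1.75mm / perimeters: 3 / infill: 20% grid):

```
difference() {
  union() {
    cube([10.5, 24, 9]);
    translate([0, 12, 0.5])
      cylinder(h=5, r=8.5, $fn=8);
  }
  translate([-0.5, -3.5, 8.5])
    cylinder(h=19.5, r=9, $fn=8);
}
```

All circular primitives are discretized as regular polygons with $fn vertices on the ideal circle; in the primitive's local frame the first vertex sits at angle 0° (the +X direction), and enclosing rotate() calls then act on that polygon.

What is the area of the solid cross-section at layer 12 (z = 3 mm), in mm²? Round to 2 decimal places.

At z = 3 mm: the cube is present — its section is the full 10.5×24 rectangle (area 252.00 mm²); the r=8.5 cylinder at (0, 12) contributes a regular 8-gon of circumradius 8.5 (area = (8/2)·8.500²·sin(360°/8) = 204.35 mm²); Merging all regions: the regions partially overlap — summed areas 456.35 mm² minus the doubly-counted overlap 102.18 mm² gives 354.18 mm² — area = 354.18 mm²; the cylinder at (-0.5, -3.5) is not intersected at this z (z outside [8.5, 28]); Subtracting the remaining from the first: none of the subtracted shapes is present at this height, so that combined region is unchanged — area = 354.18 mm². Overall, the cross-section is a single solid region. Net area = 354.18 mm².

354.18 mm²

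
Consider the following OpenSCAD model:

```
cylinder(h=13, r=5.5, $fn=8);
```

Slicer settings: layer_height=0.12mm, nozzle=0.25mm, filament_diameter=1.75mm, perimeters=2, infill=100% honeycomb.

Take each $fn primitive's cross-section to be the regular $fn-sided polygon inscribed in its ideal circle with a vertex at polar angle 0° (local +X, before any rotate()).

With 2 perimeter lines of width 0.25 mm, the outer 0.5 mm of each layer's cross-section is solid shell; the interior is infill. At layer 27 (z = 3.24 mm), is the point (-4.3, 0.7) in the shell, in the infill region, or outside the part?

infill

At z = 3.24 mm: the cylinder: section is a regular 8-gon, circumradius r=5.5. Overall, the cross-section is a single solid region. The nearest boundary edge runs (-3.89, 3.89)→(-5.50, 0.00); distance from the point to it = 0.84 mm. The point is inside the cross-section and 0.84 mm from the nearest boundary — more than the 0.5 mm shell width (2 × 0.25), so it's in the infill interior.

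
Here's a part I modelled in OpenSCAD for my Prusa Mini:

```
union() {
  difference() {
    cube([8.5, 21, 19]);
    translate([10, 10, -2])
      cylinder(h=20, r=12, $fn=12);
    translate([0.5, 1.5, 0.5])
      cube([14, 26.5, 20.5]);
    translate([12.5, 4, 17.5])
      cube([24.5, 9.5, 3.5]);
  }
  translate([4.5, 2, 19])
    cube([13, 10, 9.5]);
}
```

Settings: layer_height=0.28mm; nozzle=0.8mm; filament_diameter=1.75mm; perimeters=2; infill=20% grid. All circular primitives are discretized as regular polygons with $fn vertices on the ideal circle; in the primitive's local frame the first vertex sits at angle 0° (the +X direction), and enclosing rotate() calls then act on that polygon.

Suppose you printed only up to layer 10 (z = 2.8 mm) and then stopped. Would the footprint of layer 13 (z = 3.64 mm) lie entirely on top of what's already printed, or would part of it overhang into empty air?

Compare the two slices. At z = 2.8: the 8.5×21 cube contributes its full rectangle (area 178.50 mm²); the r=12 cylinder at (10, 10) gives a regular 12-gon of circumradius 12 (constant along its height) (area = (12/2)·12.000²·sin(360°/12) = 432.00 mm²); the 14×26.5 cube at (0.5, 1.5) contributes its full rectangle (area 371.00 mm²); the cube at (12.5, 4) does not reach this height (z outside [17.5, 21]); After the difference (first − rest): starting from the 8.5×21 cube (178.50 mm²), the r=12 cylinder at (10, 10) partially overlaps it — only the 160.87 mm² overlap (of its 432.00 mm²) is removed, clipping the outline; the 14×26.5 cube at (0.5, 1.5) partially overlaps it — only the 10.23 mm² overlap (of its 371.00 mm²) is removed, clipping the outline — area = 7.39 mm²; the cube at (4.5, 2) does not reach this height (z outside [19, 28.5]); Combining (union): only the result so far is present, so the union is just that shape — area = 7.39 mm². At z = 3.64: the cube is present — its section is the full 8.5×21 rectangle (area 178.50 mm²); the r=12 cylinder at (10, 10) gives a regular 12-gon of circumradius 12 (constant along its height) (area = (12/2)·12.000²·sin(360°/12) = 432.00 mm²); the cube at (0.5, 1.5) (footprint 14×26.5) is included at this height (area 371.00 mm²); the cube at (12.5, 4) is absent (z outside [17.5, 21]); After the difference (first − rest): starting from the 8.5×21 cube (178.50 mm²), the r=12 cylinder at (10, 10) partially overlaps it — only the 160.87 mm² overlap (of its 432.00 mm²) is removed, clipping the outline; the 14×26.5 cube at (0.5, 1.5) partially overlaps it — only the 10.23 mm² overlap (of its 371.00 mm²) is removed, clipping the outline — area = 7.39 mm²; the cube at (4.5, 2) is absent (z outside [19, 28.5]); Taking the union: only that combined region is present, so the union is just that shape — area = 7.39 mm². Checking containment: the cross-section at z = 3.64 is a subset of the cross-section at z = 2.8.

entirely on top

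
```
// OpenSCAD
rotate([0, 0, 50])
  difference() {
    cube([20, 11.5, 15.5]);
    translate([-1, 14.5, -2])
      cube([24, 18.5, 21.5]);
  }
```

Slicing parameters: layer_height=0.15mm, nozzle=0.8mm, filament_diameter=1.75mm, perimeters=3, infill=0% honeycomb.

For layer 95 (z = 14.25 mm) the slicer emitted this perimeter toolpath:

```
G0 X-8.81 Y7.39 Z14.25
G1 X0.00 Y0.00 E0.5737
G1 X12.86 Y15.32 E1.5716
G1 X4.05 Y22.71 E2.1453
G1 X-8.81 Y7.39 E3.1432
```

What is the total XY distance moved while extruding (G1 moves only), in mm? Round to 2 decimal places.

Sum the Euclidean lengths of each G1 segment: total = 63.00 mm.

63.00 mm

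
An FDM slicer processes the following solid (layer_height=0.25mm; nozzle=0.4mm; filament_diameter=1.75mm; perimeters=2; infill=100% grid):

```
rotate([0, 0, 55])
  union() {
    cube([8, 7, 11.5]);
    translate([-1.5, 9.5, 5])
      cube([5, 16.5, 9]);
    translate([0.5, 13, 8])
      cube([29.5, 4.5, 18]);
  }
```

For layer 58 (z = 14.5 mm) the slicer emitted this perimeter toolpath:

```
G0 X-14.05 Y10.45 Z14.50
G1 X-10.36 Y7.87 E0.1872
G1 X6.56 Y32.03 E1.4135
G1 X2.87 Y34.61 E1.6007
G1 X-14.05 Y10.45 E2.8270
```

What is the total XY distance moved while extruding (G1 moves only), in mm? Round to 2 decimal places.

Sum the Euclidean lengths of each G1 segment: total = 68.00 mm.

68.00 mm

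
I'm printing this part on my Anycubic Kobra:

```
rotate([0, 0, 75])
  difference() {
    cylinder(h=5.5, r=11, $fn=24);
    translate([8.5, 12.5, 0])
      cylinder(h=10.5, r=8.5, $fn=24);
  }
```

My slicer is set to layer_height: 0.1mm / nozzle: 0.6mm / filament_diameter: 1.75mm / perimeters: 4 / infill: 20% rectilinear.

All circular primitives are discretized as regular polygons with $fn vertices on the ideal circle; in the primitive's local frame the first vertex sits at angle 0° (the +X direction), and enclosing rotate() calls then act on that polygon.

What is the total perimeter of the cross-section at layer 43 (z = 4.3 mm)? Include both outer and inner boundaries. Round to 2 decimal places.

At z = 4.3 mm: the r=11 cylinder contributes a regular 24-gon of circumradius 11 (perimeter = 2·24·11.000·sin(180°/24) = 68.92 mm); the r=8.5 cylinder at (8.5, 12.5) contributes a regular 24-gon of circumradius 8.5 (perimeter = 2·24·8.500·sin(180°/24) = 53.25 mm); After the difference (first − rest): starting from the r=11 cylinder, the r=8.5 cylinder at (8.5, 12.5) partially overlaps it — only the 35.02 mm² overlap (of its 224.40 mm²) is removed, clipping the outline — boundary = 69.58 mm; (rotated 75° about Z; rotation is an isometry so areas/perimeters/island counts are preserved). Overall, the cross-section is a single solid region. Total boundary length (outer) = 69.58 mm.

69.58 mm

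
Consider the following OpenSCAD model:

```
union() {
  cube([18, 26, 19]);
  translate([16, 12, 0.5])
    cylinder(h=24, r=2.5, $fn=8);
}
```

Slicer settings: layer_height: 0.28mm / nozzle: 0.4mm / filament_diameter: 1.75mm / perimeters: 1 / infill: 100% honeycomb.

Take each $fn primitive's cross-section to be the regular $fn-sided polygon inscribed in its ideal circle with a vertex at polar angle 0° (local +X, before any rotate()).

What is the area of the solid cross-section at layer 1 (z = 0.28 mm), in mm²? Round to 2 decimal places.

At z = 0.28 mm: the cube is present — its section is the full 18×26 rectangle (area 468.00 mm²); the cylinder at (16, 12) does not reach this height (z outside [0.5, 24.5]); Combining (union): only the 18×26 cube is present, so the union is just that shape — area = 468.00 mm². Overall, the cross-section is a single solid region. Net area = 468.00 mm².

468.00 mm²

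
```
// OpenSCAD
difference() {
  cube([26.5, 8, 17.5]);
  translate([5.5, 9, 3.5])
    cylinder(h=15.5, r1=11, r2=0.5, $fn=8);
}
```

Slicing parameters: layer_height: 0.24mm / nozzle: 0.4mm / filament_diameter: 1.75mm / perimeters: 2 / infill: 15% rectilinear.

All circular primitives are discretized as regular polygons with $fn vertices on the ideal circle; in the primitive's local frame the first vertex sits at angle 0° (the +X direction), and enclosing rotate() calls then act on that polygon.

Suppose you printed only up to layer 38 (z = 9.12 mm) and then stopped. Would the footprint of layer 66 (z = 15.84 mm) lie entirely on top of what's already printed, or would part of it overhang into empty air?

part overhangs

Compare the two slices. At z = 9.12: the 26.5×8 cube contributes its full rectangle (area 212.00 mm²); the cone at (5.5, 9): at t=0.363 of its height the radius interpolates to r₁+(r₂−r₁)t = 7.193, giving a regular 8-gon of that circumradius (area = (8/2)·7.193²·sin(360°/8) = 146.34 mm²); Subtracting the remaining from the first: starting from the 26.5×8 cube (212.00 mm²), the cone at (5.5, 9) partially overlaps it — only the 57.22 mm² overlap (of its 146.34 mm²) is removed, clipping the outline — area = 154.78 mm². At z = 15.84: the cube (footprint 26.5×8) is included at this height (area 212.00 mm²); the cone at (5.5, 9): at t=0.796 of its height the radius interpolates to r₁+(r₂−r₁)t = 2.641, giving a regular 8-gon of that circumradius (area = (8/2)·2.641²·sin(360°/8) = 19.72 mm²); After the difference (first − rest): starting from the 26.5×8 cube (212.00 mm²), the cone at (5.5, 9) partially overlaps it — only the 4.99 mm² overlap (of its 19.72 mm²) is removed, clipping the outline — area = 207.01 mm². Checking containment: at z = 15.84 the cross-section extends beyond the z = 9.12 cross-section by about 52.23 mm².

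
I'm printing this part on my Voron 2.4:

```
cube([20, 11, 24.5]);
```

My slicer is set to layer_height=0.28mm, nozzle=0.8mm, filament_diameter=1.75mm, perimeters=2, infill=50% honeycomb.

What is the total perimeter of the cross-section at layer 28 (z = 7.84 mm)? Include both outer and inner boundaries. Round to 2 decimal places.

62.00 mm

At z = 7.84 mm: the cube is present — its section is the full 20×11 rectangle (perimeter 62.00 mm). Overall, the cross-section is a single solid region. Total boundary length (outer) = 62.00 mm.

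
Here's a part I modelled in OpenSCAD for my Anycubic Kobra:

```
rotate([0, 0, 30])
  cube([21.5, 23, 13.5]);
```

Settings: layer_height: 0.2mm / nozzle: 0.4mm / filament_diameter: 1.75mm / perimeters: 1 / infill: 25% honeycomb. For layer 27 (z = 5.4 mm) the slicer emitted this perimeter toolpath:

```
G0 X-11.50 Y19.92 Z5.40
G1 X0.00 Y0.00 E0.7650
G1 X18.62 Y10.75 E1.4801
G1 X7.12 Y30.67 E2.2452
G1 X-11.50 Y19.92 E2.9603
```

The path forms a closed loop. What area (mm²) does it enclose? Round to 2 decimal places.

494.54 mm²

Apply the shoelace formula to the sequence of (X, Y) vertices; enclosed area = 494.54 mm².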